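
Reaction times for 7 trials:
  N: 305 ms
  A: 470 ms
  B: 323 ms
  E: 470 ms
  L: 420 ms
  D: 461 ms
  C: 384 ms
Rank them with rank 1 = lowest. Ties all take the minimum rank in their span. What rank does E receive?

6

Sorted (ascending): 305, 323, 384, 420, 461, 470, 470
The 2 values of 470 occupy positions 6–7 → each gets rank 6.
E has value 470 ms → rank 6.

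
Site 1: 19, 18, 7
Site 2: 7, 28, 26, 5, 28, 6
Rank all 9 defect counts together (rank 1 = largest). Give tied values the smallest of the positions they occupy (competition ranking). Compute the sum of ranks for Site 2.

28

Sorted (descending): 28, 28, 26, 19, 18, 7, 7, 6, 5
The 2 values of 28 occupy positions 1–2 → each gets rank 1.
The 2 values of 7 occupy positions 6–7 → each gets rank 6.
Site 2 values → pooled ranks: 7→6, 28→1, 26→3, 5→9, 28→1, 6→8
Rank sum = 6 + 1 + 3 + 9 + 1 + 8 = 28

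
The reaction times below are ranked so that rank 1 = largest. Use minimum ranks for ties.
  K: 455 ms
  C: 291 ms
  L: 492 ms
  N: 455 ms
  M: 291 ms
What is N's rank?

2

Sorted (descending): 492, 455, 455, 291, 291
The 2 values of 455 occupy positions 2–3 → each gets rank 2.
The 2 values of 291 occupy positions 4–5 → each gets rank 4.
N has value 455 ms → rank 2.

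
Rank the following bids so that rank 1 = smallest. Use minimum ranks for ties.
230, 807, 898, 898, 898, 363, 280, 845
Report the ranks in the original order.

Sorted (ascending): 230, 280, 363, 807, 845, 898, 898, 898
The 3 values of 898 occupy positions 6–8 → each gets rank 6.

1, 4, 6, 6, 6, 3, 2, 5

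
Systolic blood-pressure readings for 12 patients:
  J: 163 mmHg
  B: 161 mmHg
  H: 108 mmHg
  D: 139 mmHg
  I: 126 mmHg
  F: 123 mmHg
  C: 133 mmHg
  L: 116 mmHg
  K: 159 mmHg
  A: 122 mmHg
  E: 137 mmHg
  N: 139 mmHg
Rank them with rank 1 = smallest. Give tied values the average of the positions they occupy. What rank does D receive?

Sorted (ascending): 108, 116, 122, 123, 126, 133, 137, 139, 139, 159, 161, 163
The 2 values of 139 occupy positions 8–9 → average rank (8+9)/2 = 8.5.
D has value 139 mmHg → rank 8.5.

8.5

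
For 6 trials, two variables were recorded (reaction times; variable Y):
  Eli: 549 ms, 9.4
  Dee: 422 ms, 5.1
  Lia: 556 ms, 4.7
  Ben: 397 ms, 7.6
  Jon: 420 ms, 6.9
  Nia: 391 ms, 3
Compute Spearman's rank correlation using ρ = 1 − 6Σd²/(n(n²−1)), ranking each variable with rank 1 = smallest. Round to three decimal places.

0.200

Ranks of variable 1: 5, 4, 6, 2, 3, 1
Ranks of variable 2: 6, 3, 2, 5, 4, 1
d = r₁ − r₂: -1, 1, 4, -3, -1, 0
d²: 1, 1, 16, 9, 1, 0; Σd² = 28
ρ = 1 − 6·28/(6·35) = 1 − 168/210 = 0.200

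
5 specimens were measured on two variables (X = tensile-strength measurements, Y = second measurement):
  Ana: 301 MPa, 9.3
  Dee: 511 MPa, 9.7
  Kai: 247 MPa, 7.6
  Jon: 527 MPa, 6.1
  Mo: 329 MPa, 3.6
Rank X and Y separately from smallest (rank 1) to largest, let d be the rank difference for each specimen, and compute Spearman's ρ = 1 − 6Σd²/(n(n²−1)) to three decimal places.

-0.100

Ranks of variable 1: 2, 4, 1, 5, 3
Ranks of variable 2: 4, 5, 3, 2, 1
d = r₁ − r₂: -2, -1, -2, 3, 2
d²: 4, 1, 4, 9, 4; Σd² = 22
ρ = 1 − 6·22/(5·24) = 1 − 132/120 = -0.100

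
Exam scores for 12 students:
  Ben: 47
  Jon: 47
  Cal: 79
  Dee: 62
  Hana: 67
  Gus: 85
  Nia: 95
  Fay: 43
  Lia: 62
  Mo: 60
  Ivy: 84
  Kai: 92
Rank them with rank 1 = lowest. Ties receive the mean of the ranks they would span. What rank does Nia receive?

12

Sorted (ascending): 43, 47, 47, 60, 62, 62, 67, 79, 84, 85, 92, 95
The 2 values of 47 occupy positions 2–3 → average rank (2+3)/2 = 2.5.
The 2 values of 62 occupy positions 5–6 → average rank (5+6)/2 = 5.5.
Nia has value 95 → rank 12.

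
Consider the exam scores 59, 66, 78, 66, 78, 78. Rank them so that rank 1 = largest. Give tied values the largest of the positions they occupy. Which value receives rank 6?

59

Sorted (descending): 78, 78, 78, 66, 66, 59
The 3 values of 78 occupy positions 1–3 → each gets rank 3.
The 2 values of 66 occupy positions 4–5 → each gets rank 5.
Rank 6 → value 59.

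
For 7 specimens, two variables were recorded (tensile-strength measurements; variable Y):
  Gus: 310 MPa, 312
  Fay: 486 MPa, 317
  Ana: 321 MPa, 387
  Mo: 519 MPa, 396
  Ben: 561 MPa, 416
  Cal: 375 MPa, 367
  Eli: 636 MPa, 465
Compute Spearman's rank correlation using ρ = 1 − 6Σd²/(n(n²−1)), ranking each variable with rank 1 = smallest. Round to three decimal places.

0.857

Ranks of variable 1: 1, 4, 2, 5, 6, 3, 7
Ranks of variable 2: 1, 2, 4, 5, 6, 3, 7
d = r₁ − r₂: 0, 2, -2, 0, 0, 0, 0
d²: 0, 4, 4, 0, 0, 0, 0; Σd² = 8
ρ = 1 − 6·8/(7·48) = 1 − 48/336 = 0.857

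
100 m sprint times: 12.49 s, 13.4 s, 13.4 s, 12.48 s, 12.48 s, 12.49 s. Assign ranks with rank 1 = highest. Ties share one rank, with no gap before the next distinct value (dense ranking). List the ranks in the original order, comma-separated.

Sorted (descending): 13.4, 13.4, 12.49, 12.49, 12.48, 12.48
The 2 values of 13.4 share dense rank 1.
The 2 values of 12.49 share dense rank 2.
The 2 values of 12.48 share dense rank 3.

2, 1, 1, 3, 3, 2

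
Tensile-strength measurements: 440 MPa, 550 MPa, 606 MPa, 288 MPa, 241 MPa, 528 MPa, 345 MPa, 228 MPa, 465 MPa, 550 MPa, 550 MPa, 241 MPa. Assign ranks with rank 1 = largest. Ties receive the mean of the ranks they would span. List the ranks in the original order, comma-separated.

Sorted (descending): 606, 550, 550, 550, 528, 465, 440, 345, 288, 241, 241, 228
The 3 values of 550 occupy positions 2–4 → average rank 3.
The 2 values of 241 occupy positions 10–11 → average rank (10+11)/2 = 10.5.

7, 3, 1, 9, 10.5, 5, 8, 12, 6, 3, 3, 10.5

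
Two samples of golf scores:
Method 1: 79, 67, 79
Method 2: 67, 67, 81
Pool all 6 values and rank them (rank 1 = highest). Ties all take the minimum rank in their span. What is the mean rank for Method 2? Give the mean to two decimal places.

3.00

Sorted (descending): 81, 79, 79, 67, 67, 67
The 2 values of 79 occupy positions 2–3 → each gets rank 2.
The 3 values of 67 occupy positions 4–6 → each gets rank 4.
Method 2 values → pooled ranks: 67→4, 67→4, 81→1
Mean rank = (4 + 4 + 1) / 3 = 3.00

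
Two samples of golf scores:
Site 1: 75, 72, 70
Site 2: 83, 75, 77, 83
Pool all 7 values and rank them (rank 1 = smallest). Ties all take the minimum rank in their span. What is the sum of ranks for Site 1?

6

Sorted (ascending): 70, 72, 75, 75, 77, 83, 83
The 2 values of 75 occupy positions 3–4 → each gets rank 3.
The 2 values of 83 occupy positions 6–7 → each gets rank 6.
Site 1 values → pooled ranks: 75→3, 72→2, 70→1
Rank sum = 3 + 2 + 1 = 6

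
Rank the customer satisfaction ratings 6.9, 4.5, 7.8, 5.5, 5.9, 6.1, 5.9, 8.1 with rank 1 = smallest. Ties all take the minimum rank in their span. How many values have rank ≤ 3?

Sorted (ascending): 4.5, 5.5, 5.9, 5.9, 6.1, 6.9, 7.8, 8.1
The 2 values of 5.9 occupy positions 3–4 → each gets rank 3.
Ranks ≤ 3: {1, 2, 3, 3} → 4 values.

4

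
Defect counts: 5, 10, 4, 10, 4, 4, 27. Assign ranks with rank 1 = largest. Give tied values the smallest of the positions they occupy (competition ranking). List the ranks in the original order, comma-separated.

Sorted (descending): 27, 10, 10, 5, 4, 4, 4
The 2 values of 10 occupy positions 2–3 → each gets rank 2.
The 3 values of 4 occupy positions 5–7 → each gets rank 5.

4, 2, 5, 2, 5, 5, 1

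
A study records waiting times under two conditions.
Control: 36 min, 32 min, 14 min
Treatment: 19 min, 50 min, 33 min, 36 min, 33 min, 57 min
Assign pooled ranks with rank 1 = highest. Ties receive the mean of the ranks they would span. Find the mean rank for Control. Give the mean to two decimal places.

6.50

Sorted (descending): 57, 50, 36, 36, 33, 33, 32, 19, 14
The 2 values of 36 occupy positions 3–4 → average rank (3+4)/2 = 3.5.
The 2 values of 33 occupy positions 5–6 → average rank (5+6)/2 = 5.5.
Control values → pooled ranks: 36→3.5, 32→7, 14→9
Mean rank = (3.5 + 7 + 9) / 3 = 6.50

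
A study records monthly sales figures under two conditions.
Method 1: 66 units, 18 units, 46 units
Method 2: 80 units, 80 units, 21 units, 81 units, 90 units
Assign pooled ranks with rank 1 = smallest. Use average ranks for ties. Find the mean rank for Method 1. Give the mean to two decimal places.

2.67

Sorted (ascending): 18, 21, 46, 66, 80, 80, 81, 90
The 2 values of 80 occupy positions 5–6 → average rank (5+6)/2 = 5.5.
Method 1 values → pooled ranks: 66→4, 18→1, 46→3
Mean rank = (4 + 1 + 3) / 3 = 2.67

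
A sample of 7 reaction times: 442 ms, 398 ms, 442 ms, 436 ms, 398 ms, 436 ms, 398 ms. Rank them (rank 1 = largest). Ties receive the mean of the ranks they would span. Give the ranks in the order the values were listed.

1.5, 6, 1.5, 3.5, 6, 3.5, 6

Sorted (descending): 442, 442, 436, 436, 398, 398, 398
The 2 values of 442 occupy positions 1–2 → average rank (1+2)/2 = 1.5.
The 2 values of 436 occupy positions 3–4 → average rank (3+4)/2 = 3.5.
The 3 values of 398 occupy positions 5–7 → average rank 6.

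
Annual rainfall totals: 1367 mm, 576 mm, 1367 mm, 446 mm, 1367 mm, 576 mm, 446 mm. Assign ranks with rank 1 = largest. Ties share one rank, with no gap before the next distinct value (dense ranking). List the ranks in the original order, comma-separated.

Sorted (descending): 1367, 1367, 1367, 576, 576, 446, 446
The 3 values of 1367 share dense rank 1.
The 2 values of 576 share dense rank 2.
The 2 values of 446 share dense rank 3.

1, 2, 1, 3, 1, 2, 3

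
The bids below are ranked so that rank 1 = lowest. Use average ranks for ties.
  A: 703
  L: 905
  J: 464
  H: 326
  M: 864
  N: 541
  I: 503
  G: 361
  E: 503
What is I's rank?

Sorted (ascending): 326, 361, 464, 503, 503, 541, 703, 864, 905
The 2 values of 503 occupy positions 4–5 → average rank (4+5)/2 = 4.5.
I has value 503 → rank 4.5.

4.5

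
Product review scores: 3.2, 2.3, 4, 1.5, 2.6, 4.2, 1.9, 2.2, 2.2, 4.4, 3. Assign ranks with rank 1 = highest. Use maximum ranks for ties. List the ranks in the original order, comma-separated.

Sorted (descending): 4.4, 4.2, 4, 3.2, 3, 2.6, 2.3, 2.2, 2.2, 1.9, 1.5
The 2 values of 2.2 occupy positions 8–9 → each gets rank 9.

4, 7, 3, 11, 6, 2, 10, 9, 9, 1, 5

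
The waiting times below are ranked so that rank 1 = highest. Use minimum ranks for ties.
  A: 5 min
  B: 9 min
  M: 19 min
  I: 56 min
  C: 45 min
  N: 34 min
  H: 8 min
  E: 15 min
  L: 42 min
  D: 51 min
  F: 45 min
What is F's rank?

Sorted (descending): 56, 51, 45, 45, 42, 34, 19, 15, 9, 8, 5
The 2 values of 45 occupy positions 3–4 → each gets rank 3.
F has value 45 min → rank 3.

3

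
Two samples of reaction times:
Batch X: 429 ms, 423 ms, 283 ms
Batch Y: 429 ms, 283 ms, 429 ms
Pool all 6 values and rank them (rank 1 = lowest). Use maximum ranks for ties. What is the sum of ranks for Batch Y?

14

Sorted (ascending): 283, 283, 423, 429, 429, 429
The 2 values of 283 occupy positions 1–2 → each gets rank 2.
The 3 values of 429 occupy positions 4–6 → each gets rank 6.
Batch Y values → pooled ranks: 429→6, 283→2, 429→6
Rank sum = 6 + 2 + 6 = 14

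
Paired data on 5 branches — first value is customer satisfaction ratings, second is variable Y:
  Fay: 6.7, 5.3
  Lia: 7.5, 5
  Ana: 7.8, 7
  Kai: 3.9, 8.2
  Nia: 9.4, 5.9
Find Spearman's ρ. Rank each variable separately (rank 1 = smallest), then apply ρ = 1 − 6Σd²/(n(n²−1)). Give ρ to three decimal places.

Ranks of variable 1: 2, 3, 4, 1, 5
Ranks of variable 2: 2, 1, 4, 5, 3
d = r₁ − r₂: 0, 2, 0, -4, 2
d²: 0, 4, 0, 16, 4; Σd² = 24
ρ = 1 − 6·24/(5·24) = 1 − 144/120 = -0.200

-0.200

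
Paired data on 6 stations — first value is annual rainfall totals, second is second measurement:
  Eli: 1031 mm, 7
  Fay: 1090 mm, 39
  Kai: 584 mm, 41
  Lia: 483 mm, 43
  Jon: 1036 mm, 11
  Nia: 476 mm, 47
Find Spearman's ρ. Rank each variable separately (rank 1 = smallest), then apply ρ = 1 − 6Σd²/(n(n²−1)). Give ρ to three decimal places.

Ranks of variable 1: 4, 6, 3, 2, 5, 1
Ranks of variable 2: 1, 3, 4, 5, 2, 6
d = r₁ − r₂: 3, 3, -1, -3, 3, -5
d²: 9, 9, 1, 9, 9, 25; Σd² = 62
ρ = 1 − 6·62/(6·35) = 1 − 372/210 = -0.771

-0.771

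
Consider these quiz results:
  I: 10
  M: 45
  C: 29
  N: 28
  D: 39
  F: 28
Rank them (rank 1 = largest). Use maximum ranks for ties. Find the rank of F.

5

Sorted (descending): 45, 39, 29, 28, 28, 10
The 2 values of 28 occupy positions 4–5 → each gets rank 5.
F has value 28 → rank 5.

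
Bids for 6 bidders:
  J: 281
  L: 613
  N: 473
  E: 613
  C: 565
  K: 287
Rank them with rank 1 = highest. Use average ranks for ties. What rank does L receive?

Sorted (descending): 613, 613, 565, 473, 287, 281
The 2 values of 613 occupy positions 1–2 → average rank (1+2)/2 = 1.5.
L has value 613 → rank 1.5.

1.5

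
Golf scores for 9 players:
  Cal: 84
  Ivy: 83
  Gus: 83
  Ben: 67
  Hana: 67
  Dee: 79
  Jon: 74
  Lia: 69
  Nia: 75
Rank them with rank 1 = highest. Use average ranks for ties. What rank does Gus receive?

Sorted (descending): 84, 83, 83, 79, 75, 74, 69, 67, 67
The 2 values of 83 occupy positions 2–3 → average rank (2+3)/2 = 2.5.
The 2 values of 67 occupy positions 8–9 → average rank (8+9)/2 = 8.5.
Gus has value 83 → rank 2.5.

2.5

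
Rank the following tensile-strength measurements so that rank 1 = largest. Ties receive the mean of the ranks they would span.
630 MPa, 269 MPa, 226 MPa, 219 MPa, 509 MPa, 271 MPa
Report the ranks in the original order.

1, 4, 5, 6, 2, 3

Sorted (descending): 630, 509, 271, 269, 226, 219
No ties — each value takes its position as its rank.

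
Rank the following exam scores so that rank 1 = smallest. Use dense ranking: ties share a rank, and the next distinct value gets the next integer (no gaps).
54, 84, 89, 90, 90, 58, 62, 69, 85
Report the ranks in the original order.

1, 5, 7, 8, 8, 2, 3, 4, 6

Sorted (ascending): 54, 58, 62, 69, 84, 85, 89, 90, 90
The 2 values of 90 share dense rank 8.
Remaining distinct values take the next consecutive integers.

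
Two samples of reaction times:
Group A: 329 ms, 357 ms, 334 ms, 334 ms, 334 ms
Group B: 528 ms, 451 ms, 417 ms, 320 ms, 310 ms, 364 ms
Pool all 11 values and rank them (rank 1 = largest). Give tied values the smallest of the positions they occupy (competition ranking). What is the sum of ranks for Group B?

Sorted (descending): 528, 451, 417, 364, 357, 334, 334, 334, 329, 320, 310
The 3 values of 334 occupy positions 6–8 → each gets rank 6.
Group B values → pooled ranks: 528→1, 451→2, 417→3, 320→10, 310→11, 364→4
Rank sum = 1 + 2 + 3 + 10 + 11 + 4 = 31

31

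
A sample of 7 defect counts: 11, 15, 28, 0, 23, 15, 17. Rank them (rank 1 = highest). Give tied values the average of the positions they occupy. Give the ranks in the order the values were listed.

Sorted (descending): 28, 23, 17, 15, 15, 11, 0
The 2 values of 15 occupy positions 4–5 → average rank (4+5)/2 = 4.5.

6, 4.5, 1, 7, 2, 4.5, 3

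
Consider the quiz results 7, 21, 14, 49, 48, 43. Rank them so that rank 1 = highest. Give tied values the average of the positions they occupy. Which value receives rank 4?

Sorted (descending): 49, 48, 43, 21, 14, 7
No ties — each value takes its position as its rank.
Rank 4 → value 21.

21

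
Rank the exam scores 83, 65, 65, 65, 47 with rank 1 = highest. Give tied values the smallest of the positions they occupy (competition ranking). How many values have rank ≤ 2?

Sorted (descending): 83, 65, 65, 65, 47
The 3 values of 65 occupy positions 2–4 → each gets rank 2.
Ranks ≤ 2: {1, 2, 2, 2} → 4 values.

4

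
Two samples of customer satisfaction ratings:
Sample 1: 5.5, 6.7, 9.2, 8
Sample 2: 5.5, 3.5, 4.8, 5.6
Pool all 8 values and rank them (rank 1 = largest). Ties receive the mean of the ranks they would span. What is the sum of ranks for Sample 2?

24.5

Sorted (descending): 9.2, 8, 6.7, 5.6, 5.5, 5.5, 4.8, 3.5
The 2 values of 5.5 occupy positions 5–6 → average rank (5+6)/2 = 5.5.
Sample 2 values → pooled ranks: 5.5→5.5, 3.5→8, 4.8→7, 5.6→4
Rank sum = 5.5 + 8 + 7 + 4 = 24.5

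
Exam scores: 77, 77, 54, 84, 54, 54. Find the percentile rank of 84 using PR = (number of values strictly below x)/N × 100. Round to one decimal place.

N = 6.
Strictly below 84: 5. Equal to 84: 1.
PR = 5/6 × 100 = 83.3

83.3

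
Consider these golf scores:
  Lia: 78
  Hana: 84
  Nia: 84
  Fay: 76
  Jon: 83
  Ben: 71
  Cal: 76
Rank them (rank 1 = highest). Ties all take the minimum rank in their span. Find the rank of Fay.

Sorted (descending): 84, 84, 83, 78, 76, 76, 71
The 2 values of 84 occupy positions 1–2 → each gets rank 1.
The 2 values of 76 occupy positions 5–6 → each gets rank 5.
Fay has value 76 → rank 5.

5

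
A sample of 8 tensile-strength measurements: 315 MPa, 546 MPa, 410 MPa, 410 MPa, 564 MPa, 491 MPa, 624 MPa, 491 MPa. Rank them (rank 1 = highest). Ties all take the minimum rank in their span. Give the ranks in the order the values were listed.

8, 3, 6, 6, 2, 4, 1, 4

Sorted (descending): 624, 564, 546, 491, 491, 410, 410, 315
The 2 values of 491 occupy positions 4–5 → each gets rank 4.
The 2 values of 410 occupy positions 6–7 → each gets rank 6.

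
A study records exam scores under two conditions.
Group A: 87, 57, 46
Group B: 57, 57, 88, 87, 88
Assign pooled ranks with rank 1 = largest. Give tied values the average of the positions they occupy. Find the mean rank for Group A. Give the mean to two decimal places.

5.83

Sorted (descending): 88, 88, 87, 87, 57, 57, 57, 46
The 2 values of 88 occupy positions 1–2 → average rank (1+2)/2 = 1.5.
The 2 values of 87 occupy positions 3–4 → average rank (3+4)/2 = 3.5.
The 3 values of 57 occupy positions 5–7 → average rank 6.
Group A values → pooled ranks: 87→3.5, 57→6, 46→8
Mean rank = (3.5 + 6 + 8) / 3 = 5.83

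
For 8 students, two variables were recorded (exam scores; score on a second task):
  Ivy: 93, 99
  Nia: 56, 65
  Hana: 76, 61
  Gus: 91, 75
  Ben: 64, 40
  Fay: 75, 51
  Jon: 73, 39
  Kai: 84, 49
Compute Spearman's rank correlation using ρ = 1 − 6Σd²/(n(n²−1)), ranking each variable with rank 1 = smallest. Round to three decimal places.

Ranks of variable 1: 8, 1, 5, 7, 2, 4, 3, 6
Ranks of variable 2: 8, 6, 5, 7, 2, 4, 1, 3
d = r₁ − r₂: 0, -5, 0, 0, 0, 0, 2, 3
d²: 0, 25, 0, 0, 0, 0, 4, 9; Σd² = 38
ρ = 1 − 6·38/(8·63) = 1 − 228/504 = 0.548

0.548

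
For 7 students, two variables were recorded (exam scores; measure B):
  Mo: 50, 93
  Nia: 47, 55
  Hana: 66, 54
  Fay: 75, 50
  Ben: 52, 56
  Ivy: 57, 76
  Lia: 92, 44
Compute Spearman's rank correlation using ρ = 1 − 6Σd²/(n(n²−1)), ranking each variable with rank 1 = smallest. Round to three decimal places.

-0.750

Ranks of variable 1: 2, 1, 5, 6, 3, 4, 7
Ranks of variable 2: 7, 4, 3, 2, 5, 6, 1
d = r₁ − r₂: -5, -3, 2, 4, -2, -2, 6
d²: 25, 9, 4, 16, 4, 4, 36; Σd² = 98
ρ = 1 − 6·98/(7·48) = 1 − 588/336 = -0.750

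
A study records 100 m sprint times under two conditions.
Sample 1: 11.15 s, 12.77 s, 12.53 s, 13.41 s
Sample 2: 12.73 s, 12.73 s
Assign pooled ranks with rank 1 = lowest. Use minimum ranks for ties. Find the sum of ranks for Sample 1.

14

Sorted (ascending): 11.15, 12.53, 12.73, 12.73, 12.77, 13.41
The 2 values of 12.73 occupy positions 3–4 → each gets rank 3.
Sample 1 values → pooled ranks: 11.15→1, 12.77→5, 12.53→2, 13.41→6
Rank sum = 1 + 5 + 2 + 6 = 14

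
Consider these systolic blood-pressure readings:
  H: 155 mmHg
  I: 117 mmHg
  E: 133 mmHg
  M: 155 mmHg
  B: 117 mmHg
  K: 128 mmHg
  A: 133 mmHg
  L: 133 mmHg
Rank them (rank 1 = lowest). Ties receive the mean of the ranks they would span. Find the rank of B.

Sorted (ascending): 117, 117, 128, 133, 133, 133, 155, 155
The 2 values of 117 occupy positions 1–2 → average rank (1+2)/2 = 1.5.
The 3 values of 133 occupy positions 4–6 → average rank 5.
The 2 values of 155 occupy positions 7–8 → average rank (7+8)/2 = 7.5.
B has value 117 mmHg → rank 1.5.

1.5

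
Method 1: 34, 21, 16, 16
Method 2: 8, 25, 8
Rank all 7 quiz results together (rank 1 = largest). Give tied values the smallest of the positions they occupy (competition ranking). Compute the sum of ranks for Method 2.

14

Sorted (descending): 34, 25, 21, 16, 16, 8, 8
The 2 values of 16 occupy positions 4–5 → each gets rank 4.
The 2 values of 8 occupy positions 6–7 → each gets rank 6.
Method 2 values → pooled ranks: 8→6, 25→2, 8→6
Rank sum = 6 + 2 + 6 = 14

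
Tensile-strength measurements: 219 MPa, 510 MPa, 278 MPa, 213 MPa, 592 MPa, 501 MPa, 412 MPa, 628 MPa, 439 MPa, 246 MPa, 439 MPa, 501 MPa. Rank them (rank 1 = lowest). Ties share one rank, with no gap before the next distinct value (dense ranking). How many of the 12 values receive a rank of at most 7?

Sorted (ascending): 213, 219, 246, 278, 412, 439, 439, 501, 501, 510, 592, 628
The 2 values of 439 share dense rank 6.
The 2 values of 501 share dense rank 7.
Remaining distinct values take the next consecutive integers.
Ranks ≤ 7: {1, 2, 3, 4, 5, 6, 6, 7, 7} → 9 values.

9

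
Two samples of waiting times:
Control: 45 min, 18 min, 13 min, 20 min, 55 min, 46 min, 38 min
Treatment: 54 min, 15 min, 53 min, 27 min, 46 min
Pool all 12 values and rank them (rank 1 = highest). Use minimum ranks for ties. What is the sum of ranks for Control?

Sorted (descending): 55, 54, 53, 46, 46, 45, 38, 27, 20, 18, 15, 13
The 2 values of 46 occupy positions 4–5 → each gets rank 4.
Control values → pooled ranks: 45→6, 18→10, 13→12, 20→9, 55→1, 46→4, 38→7
Rank sum = 6 + 10 + 12 + 9 + 1 + 4 + 7 = 49

49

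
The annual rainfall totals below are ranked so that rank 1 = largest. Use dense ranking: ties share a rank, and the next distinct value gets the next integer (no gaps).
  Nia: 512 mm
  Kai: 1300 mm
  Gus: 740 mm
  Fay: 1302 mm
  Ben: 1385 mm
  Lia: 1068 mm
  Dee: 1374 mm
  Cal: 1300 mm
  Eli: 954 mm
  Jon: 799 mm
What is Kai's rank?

4

Sorted (descending): 1385, 1374, 1302, 1300, 1300, 1068, 954, 799, 740, 512
The 2 values of 1300 share dense rank 4.
Remaining distinct values take the next consecutive integers.
Kai has value 1300 mm → rank 4.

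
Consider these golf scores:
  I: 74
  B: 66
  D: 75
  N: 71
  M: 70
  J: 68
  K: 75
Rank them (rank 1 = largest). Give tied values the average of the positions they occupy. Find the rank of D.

Sorted (descending): 75, 75, 74, 71, 70, 68, 66
The 2 values of 75 occupy positions 1–2 → average rank (1+2)/2 = 1.5.
D has value 75 → rank 1.5.

1.5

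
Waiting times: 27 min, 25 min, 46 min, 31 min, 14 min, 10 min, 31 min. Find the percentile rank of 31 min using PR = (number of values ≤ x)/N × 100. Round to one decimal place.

N = 7.
Strictly below 31: 4. Equal to 31: 2.
PR = 6/7 × 100 = 85.7

85.7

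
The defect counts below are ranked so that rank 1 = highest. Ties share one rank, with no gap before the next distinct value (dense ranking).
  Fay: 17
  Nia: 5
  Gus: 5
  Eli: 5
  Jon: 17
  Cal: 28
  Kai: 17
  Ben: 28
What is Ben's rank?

Sorted (descending): 28, 28, 17, 17, 17, 5, 5, 5
The 2 values of 28 share dense rank 1.
The 3 values of 17 share dense rank 2.
The 3 values of 5 share dense rank 3.
Ben has value 28 → rank 1.

1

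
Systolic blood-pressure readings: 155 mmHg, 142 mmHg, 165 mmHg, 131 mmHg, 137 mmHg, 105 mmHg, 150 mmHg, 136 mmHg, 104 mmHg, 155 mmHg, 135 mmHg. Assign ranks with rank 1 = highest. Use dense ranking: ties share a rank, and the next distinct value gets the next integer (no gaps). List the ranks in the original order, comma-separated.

Sorted (descending): 165, 155, 155, 150, 142, 137, 136, 135, 131, 105, 104
The 2 values of 155 share dense rank 2.
Remaining distinct values take the next consecutive integers.

2, 4, 1, 8, 5, 9, 3, 6, 10, 2, 7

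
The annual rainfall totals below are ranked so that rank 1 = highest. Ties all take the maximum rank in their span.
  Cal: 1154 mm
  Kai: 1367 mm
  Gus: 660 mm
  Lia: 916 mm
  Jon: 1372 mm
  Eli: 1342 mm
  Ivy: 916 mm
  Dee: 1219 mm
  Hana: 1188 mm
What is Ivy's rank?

8

Sorted (descending): 1372, 1367, 1342, 1219, 1188, 1154, 916, 916, 660
The 2 values of 916 occupy positions 7–8 → each gets rank 8.
Ivy has value 916 mm → rank 8.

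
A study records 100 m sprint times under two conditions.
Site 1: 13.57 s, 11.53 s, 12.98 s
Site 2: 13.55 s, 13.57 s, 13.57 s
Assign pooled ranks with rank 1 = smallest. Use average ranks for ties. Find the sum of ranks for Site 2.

Sorted (ascending): 11.53, 12.98, 13.55, 13.57, 13.57, 13.57
The 3 values of 13.57 occupy positions 4–6 → average rank 5.
Site 2 values → pooled ranks: 13.55→3, 13.57→5, 13.57→5
Rank sum = 3 + 5 + 5 = 13

13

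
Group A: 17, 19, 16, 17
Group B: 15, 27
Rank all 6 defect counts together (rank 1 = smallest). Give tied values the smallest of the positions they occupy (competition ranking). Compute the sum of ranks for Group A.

13

Sorted (ascending): 15, 16, 17, 17, 19, 27
The 2 values of 17 occupy positions 3–4 → each gets rank 3.
Group A values → pooled ranks: 17→3, 19→5, 16→2, 17→3
Rank sum = 3 + 5 + 2 + 3 = 13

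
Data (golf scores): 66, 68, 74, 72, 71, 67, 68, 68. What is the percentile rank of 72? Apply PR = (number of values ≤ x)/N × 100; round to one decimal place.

N = 8.
Strictly below 72: 6. Equal to 72: 1.
PR = 7/8 × 100 = 87.5

87.5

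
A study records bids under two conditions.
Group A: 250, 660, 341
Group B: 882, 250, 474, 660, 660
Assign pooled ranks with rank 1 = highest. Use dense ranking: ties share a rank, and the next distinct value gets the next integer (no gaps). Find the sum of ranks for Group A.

11

Sorted (descending): 882, 660, 660, 660, 474, 341, 250, 250
The 3 values of 660 share dense rank 2.
The 2 values of 250 share dense rank 5.
Remaining distinct values take the next consecutive integers.
Group A values → pooled ranks: 250→5, 660→2, 341→4
Rank sum = 5 + 2 + 4 = 11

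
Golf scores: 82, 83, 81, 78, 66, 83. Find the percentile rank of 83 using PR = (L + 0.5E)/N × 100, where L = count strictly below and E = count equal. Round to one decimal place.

N = 6.
Strictly below 83: 4. Equal to 83: 2.
PR = (4 + 0.5·2)/6 × 100 = 83.3

83.3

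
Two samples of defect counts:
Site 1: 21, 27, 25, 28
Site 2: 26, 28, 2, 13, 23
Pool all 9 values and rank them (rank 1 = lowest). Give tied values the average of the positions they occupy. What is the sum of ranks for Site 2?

21.5

Sorted (ascending): 2, 13, 21, 23, 25, 26, 27, 28, 28
The 2 values of 28 occupy positions 8–9 → average rank (8+9)/2 = 8.5.
Site 2 values → pooled ranks: 26→6, 28→8.5, 2→1, 13→2, 23→4
Rank sum = 6 + 8.5 + 1 + 2 + 4 = 21.5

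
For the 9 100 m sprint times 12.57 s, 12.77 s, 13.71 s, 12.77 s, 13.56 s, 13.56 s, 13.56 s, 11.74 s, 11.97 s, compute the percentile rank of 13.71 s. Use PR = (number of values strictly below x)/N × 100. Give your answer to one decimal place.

88.9

N = 9.
Strictly below 13.71: 8. Equal to 13.71: 1.
PR = 8/9 × 100 = 88.9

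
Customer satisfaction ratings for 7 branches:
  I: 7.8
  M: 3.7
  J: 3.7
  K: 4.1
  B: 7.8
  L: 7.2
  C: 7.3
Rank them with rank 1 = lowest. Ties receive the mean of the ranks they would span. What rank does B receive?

Sorted (ascending): 3.7, 3.7, 4.1, 7.2, 7.3, 7.8, 7.8
The 2 values of 3.7 occupy positions 1–2 → average rank (1+2)/2 = 1.5.
The 2 values of 7.8 occupy positions 6–7 → average rank (6+7)/2 = 6.5.
B has value 7.8 → rank 6.5.

6.5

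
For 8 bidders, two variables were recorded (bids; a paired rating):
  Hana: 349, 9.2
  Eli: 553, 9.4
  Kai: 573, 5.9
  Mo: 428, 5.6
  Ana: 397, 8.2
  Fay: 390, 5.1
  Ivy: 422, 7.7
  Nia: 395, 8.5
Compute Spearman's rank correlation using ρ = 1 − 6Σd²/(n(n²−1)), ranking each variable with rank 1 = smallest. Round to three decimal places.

Ranks of variable 1: 1, 7, 8, 6, 4, 2, 5, 3
Ranks of variable 2: 7, 8, 3, 2, 5, 1, 4, 6
d = r₁ − r₂: -6, -1, 5, 4, -1, 1, 1, -3
d²: 36, 1, 25, 16, 1, 1, 1, 9; Σd² = 90
ρ = 1 − 6·90/(8·63) = 1 − 540/504 = -0.071

-0.071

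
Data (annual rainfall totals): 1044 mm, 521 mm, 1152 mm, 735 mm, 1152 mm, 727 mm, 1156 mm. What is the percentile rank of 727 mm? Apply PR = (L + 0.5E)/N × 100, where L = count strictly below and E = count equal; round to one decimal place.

21.4

N = 7.
Strictly below 727: 1. Equal to 727: 1.
PR = (1 + 0.5·1)/7 × 100 = 21.4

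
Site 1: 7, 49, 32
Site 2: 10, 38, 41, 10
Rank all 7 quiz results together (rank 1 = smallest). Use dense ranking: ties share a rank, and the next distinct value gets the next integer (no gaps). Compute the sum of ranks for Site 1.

10

Sorted (ascending): 7, 10, 10, 32, 38, 41, 49
The 2 values of 10 share dense rank 2.
Remaining distinct values take the next consecutive integers.
Site 1 values → pooled ranks: 7→1, 49→6, 32→3
Rank sum = 1 + 6 + 3 = 10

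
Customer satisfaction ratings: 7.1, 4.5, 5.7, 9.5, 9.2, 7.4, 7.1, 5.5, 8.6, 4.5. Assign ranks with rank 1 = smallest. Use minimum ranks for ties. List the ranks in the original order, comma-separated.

Sorted (ascending): 4.5, 4.5, 5.5, 5.7, 7.1, 7.1, 7.4, 8.6, 9.2, 9.5
The 2 values of 4.5 occupy positions 1–2 → each gets rank 1.
The 2 values of 7.1 occupy positions 5–6 → each gets rank 5.

5, 1, 4, 10, 9, 7, 5, 3, 8, 1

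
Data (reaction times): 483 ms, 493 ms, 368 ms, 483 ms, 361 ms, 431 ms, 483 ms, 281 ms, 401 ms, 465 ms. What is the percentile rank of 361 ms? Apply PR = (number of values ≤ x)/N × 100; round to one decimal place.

20.0

N = 10.
Strictly below 361: 1. Equal to 361: 1.
PR = 2/10 × 100 = 20.0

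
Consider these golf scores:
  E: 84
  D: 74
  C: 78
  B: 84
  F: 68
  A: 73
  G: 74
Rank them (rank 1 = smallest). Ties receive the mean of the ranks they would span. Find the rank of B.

Sorted (ascending): 68, 73, 74, 74, 78, 84, 84
The 2 values of 74 occupy positions 3–4 → average rank (3+4)/2 = 3.5.
The 2 values of 84 occupy positions 6–7 → average rank (6+7)/2 = 6.5.
B has value 84 → rank 6.5.

6.5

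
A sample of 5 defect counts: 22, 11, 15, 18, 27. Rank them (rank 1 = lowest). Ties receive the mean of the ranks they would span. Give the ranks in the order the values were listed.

Sorted (ascending): 11, 15, 18, 22, 27
No ties — each value takes its position as its rank.

4, 1, 2, 3, 5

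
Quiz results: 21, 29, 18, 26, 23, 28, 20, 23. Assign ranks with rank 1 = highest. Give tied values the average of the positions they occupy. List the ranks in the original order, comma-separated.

Sorted (descending): 29, 28, 26, 23, 23, 21, 20, 18
The 2 values of 23 occupy positions 4–5 → average rank (4+5)/2 = 4.5.

6, 1, 8, 3, 4.5, 2, 7, 4.5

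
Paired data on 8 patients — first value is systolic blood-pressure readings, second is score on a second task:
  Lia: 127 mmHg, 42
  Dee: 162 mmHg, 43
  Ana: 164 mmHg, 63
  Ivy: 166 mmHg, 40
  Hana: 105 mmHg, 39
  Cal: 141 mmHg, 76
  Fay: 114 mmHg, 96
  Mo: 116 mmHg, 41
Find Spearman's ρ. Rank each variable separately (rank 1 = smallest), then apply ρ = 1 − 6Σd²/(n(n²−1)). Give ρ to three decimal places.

0.071

Ranks of variable 1: 4, 6, 7, 8, 1, 5, 2, 3
Ranks of variable 2: 4, 5, 6, 2, 1, 7, 8, 3
d = r₁ − r₂: 0, 1, 1, 6, 0, -2, -6, 0
d²: 0, 1, 1, 36, 0, 4, 36, 0; Σd² = 78
ρ = 1 − 6·78/(8·63) = 1 − 468/504 = 0.071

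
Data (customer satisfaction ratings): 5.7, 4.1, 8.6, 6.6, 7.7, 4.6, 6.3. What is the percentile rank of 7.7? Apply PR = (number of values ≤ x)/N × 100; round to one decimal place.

85.7

N = 7.
Strictly below 7.7: 5. Equal to 7.7: 1.
PR = 6/7 × 100 = 85.7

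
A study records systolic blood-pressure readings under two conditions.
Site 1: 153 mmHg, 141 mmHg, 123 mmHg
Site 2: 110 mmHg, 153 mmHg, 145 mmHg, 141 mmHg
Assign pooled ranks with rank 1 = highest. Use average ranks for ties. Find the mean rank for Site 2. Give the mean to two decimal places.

4.00

Sorted (descending): 153, 153, 145, 141, 141, 123, 110
The 2 values of 153 occupy positions 1–2 → average rank (1+2)/2 = 1.5.
The 2 values of 141 occupy positions 4–5 → average rank (4+5)/2 = 4.5.
Site 2 values → pooled ranks: 110→7, 153→1.5, 145→3, 141→4.5
Mean rank = (7 + 1.5 + 3 + 4.5) / 4 = 4.00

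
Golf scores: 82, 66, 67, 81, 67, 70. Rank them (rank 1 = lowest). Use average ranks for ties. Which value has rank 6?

82

Sorted (ascending): 66, 67, 67, 70, 81, 82
The 2 values of 67 occupy positions 2–3 → average rank (2+3)/2 = 2.5.
Rank 6 → value 82.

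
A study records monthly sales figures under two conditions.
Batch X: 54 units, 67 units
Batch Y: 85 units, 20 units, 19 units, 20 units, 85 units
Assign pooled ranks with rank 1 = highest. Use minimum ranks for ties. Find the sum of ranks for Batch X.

7

Sorted (descending): 85, 85, 67, 54, 20, 20, 19
The 2 values of 85 occupy positions 1–2 → each gets rank 1.
The 2 values of 20 occupy positions 5–6 → each gets rank 5.
Batch X values → pooled ranks: 54→4, 67→3
Rank sum = 4 + 3 = 7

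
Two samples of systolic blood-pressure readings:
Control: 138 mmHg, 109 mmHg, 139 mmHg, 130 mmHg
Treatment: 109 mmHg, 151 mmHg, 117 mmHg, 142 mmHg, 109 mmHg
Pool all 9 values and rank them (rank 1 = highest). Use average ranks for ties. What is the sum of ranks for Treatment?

25

Sorted (descending): 151, 142, 139, 138, 130, 117, 109, 109, 109
The 3 values of 109 occupy positions 7–9 → average rank 8.
Treatment values → pooled ranks: 109→8, 151→1, 117→6, 142→2, 109→8
Rank sum = 8 + 1 + 6 + 2 + 8 = 25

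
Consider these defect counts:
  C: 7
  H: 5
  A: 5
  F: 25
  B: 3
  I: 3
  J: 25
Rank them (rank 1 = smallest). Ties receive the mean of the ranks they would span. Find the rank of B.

1.5

Sorted (ascending): 3, 3, 5, 5, 7, 25, 25
The 2 values of 3 occupy positions 1–2 → average rank (1+2)/2 = 1.5.
The 2 values of 5 occupy positions 3–4 → average rank (3+4)/2 = 3.5.
The 2 values of 25 occupy positions 6–7 → average rank (6+7)/2 = 6.5.
B has value 3 → rank 1.5.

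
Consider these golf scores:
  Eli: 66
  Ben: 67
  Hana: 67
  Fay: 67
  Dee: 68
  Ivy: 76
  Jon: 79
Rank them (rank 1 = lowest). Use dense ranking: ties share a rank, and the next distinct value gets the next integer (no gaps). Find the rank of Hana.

Sorted (ascending): 66, 67, 67, 67, 68, 76, 79
The 3 values of 67 share dense rank 2.
Remaining distinct values take the next consecutive integers.
Hana has value 67 → rank 2.

2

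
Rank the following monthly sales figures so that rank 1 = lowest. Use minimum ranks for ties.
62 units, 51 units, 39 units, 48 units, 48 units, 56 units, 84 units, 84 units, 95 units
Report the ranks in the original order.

Sorted (ascending): 39, 48, 48, 51, 56, 62, 84, 84, 95
The 2 values of 48 occupy positions 2–3 → each gets rank 2.
The 2 values of 84 occupy positions 7–8 → each gets rank 7.

6, 4, 1, 2, 2, 5, 7, 7, 9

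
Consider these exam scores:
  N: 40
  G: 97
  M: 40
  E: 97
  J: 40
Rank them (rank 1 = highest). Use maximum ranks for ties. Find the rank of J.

Sorted (descending): 97, 97, 40, 40, 40
The 2 values of 97 occupy positions 1–2 → each gets rank 2.
The 3 values of 40 occupy positions 3–5 → each gets rank 5.
J has value 40 → rank 5.

5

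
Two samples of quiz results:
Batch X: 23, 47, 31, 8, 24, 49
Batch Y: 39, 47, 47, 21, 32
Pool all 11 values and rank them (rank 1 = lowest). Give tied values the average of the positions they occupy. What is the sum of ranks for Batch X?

Sorted (ascending): 8, 21, 23, 24, 31, 32, 39, 47, 47, 47, 49
The 3 values of 47 occupy positions 8–10 → average rank 9.
Batch X values → pooled ranks: 23→3, 47→9, 31→5, 8→1, 24→4, 49→11
Rank sum = 3 + 9 + 5 + 1 + 4 + 11 = 33

33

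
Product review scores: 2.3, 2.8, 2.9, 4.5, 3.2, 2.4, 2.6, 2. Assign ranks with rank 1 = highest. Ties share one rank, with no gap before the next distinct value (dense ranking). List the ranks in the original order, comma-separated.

Sorted (descending): 4.5, 3.2, 2.9, 2.8, 2.6, 2.4, 2.3, 2
No ties — each value takes its position as its rank.

7, 4, 3, 1, 2, 6, 5, 8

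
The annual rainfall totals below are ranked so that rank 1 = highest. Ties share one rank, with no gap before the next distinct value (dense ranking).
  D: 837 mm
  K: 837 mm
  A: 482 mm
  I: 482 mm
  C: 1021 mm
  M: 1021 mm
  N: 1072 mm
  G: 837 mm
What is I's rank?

4

Sorted (descending): 1072, 1021, 1021, 837, 837, 837, 482, 482
The 2 values of 1021 share dense rank 2.
The 3 values of 837 share dense rank 3.
The 2 values of 482 share dense rank 4.
Remaining distinct values take the next consecutive integers.
I has value 482 mm → rank 4.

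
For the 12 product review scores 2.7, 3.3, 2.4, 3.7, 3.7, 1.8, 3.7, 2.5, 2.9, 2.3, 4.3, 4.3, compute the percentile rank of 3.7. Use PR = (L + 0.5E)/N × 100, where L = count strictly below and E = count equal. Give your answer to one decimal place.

N = 12.
Strictly below 3.7: 7. Equal to 3.7: 3.
PR = (7 + 0.5·3)/12 × 100 = 70.8

70.8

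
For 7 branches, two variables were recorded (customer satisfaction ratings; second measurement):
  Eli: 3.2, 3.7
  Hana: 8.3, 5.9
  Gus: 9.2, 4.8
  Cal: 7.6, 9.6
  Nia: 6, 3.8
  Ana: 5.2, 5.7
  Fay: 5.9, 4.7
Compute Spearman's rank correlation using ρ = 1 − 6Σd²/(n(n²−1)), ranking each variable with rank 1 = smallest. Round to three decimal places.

Ranks of variable 1: 1, 6, 7, 5, 4, 2, 3
Ranks of variable 2: 1, 6, 4, 7, 2, 5, 3
d = r₁ − r₂: 0, 0, 3, -2, 2, -3, 0
d²: 0, 0, 9, 4, 4, 9, 0; Σd² = 26
ρ = 1 − 6·26/(7·48) = 1 − 156/336 = 0.536

0.536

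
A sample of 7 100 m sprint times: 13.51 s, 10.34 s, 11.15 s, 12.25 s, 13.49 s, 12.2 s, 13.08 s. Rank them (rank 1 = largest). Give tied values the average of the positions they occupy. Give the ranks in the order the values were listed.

Sorted (descending): 13.51, 13.49, 13.08, 12.25, 12.2, 11.15, 10.34
No ties — each value takes its position as its rank.

1, 7, 6, 4, 2, 5, 3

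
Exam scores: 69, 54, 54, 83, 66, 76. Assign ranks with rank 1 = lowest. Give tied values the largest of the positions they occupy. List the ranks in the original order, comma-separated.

Sorted (ascending): 54, 54, 66, 69, 76, 83
The 2 values of 54 occupy positions 1–2 → each gets rank 2.

4, 2, 2, 6, 3, 5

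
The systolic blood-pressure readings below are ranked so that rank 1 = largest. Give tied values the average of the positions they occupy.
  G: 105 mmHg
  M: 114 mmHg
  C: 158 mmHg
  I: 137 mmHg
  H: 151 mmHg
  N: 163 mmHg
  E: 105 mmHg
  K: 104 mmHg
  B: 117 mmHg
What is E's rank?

7.5

Sorted (descending): 163, 158, 151, 137, 117, 114, 105, 105, 104
The 2 values of 105 occupy positions 7–8 → average rank (7+8)/2 = 7.5.
E has value 105 mmHg → rank 7.5.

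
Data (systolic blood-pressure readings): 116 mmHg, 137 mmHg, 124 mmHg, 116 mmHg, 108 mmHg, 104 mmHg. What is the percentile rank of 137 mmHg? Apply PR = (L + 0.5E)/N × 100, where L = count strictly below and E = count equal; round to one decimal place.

N = 6.
Strictly below 137: 5. Equal to 137: 1.
PR = (5 + 0.5·1)/6 × 100 = 91.7

91.7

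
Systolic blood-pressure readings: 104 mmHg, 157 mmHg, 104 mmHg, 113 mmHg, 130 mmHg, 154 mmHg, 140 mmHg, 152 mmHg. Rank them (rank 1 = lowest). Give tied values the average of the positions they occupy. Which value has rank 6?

Sorted (ascending): 104, 104, 113, 130, 140, 152, 154, 157
The 2 values of 104 occupy positions 1–2 → average rank (1+2)/2 = 1.5.
Rank 6 → value 152.

152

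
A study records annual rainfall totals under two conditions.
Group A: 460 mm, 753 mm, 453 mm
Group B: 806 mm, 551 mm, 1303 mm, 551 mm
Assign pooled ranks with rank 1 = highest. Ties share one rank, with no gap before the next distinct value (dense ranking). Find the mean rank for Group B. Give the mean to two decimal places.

Sorted (descending): 1303, 806, 753, 551, 551, 460, 453
The 2 values of 551 share dense rank 4.
Remaining distinct values take the next consecutive integers.
Group B values → pooled ranks: 806→2, 551→4, 1303→1, 551→4
Mean rank = (2 + 4 + 1 + 4) / 4 = 2.75

2.75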